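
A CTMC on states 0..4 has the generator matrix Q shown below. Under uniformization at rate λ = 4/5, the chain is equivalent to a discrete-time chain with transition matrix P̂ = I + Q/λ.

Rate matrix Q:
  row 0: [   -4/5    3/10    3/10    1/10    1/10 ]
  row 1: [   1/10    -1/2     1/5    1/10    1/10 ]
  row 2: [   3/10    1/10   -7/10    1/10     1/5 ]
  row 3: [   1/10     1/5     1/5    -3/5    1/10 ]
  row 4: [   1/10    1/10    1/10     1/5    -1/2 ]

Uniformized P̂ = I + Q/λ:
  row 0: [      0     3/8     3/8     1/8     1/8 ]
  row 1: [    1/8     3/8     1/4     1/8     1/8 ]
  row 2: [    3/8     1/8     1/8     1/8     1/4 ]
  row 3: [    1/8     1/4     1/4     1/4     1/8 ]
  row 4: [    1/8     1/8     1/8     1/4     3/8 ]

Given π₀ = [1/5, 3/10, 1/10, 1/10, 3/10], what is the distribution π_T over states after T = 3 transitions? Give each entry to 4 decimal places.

π = [0.1570, 0.2490, 0.2186, 0.1725, 0.2029]

t=0: π = [0.2000, 0.3000, 0.1000, 0.1000, 0.3000]
t=1: π = [0.1250, 0.2625, 0.2250, 0.1750, 0.2125]
t=2: π = [0.1656, 0.2438, 0.2109, 0.1734, 0.2063]
t=3: π = [0.1570, 0.2490, 0.2186, 0.1725, 0.2029]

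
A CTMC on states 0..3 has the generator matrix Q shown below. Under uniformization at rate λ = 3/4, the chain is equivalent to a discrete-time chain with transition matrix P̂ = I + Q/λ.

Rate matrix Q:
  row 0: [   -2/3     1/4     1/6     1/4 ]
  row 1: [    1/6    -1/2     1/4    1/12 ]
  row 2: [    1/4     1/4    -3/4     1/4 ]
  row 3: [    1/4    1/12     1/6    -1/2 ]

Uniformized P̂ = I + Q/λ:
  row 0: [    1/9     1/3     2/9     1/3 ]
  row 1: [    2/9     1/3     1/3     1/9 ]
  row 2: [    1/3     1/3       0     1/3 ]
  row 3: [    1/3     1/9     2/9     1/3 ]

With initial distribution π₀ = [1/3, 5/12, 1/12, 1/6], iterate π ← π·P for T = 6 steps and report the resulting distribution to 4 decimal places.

π = [0.2480, 0.2727, 0.2066, 0.2727]

t=0: π = [0.3333, 0.4167, 0.0833, 0.1667]
t=1: π = [0.2130, 0.2963, 0.2500, 0.2407]
t=2: π = [0.2531, 0.2798, 0.1996, 0.2675]
t=3: π = [0.2460, 0.2739, 0.2090, 0.2711]
t=4: π = [0.2482, 0.2731, 0.2062, 0.2725]
t=5: π = [0.2478, 0.2728, 0.2067, 0.2726]
t=6: π = [0.2480, 0.2727, 0.2066, 0.2727]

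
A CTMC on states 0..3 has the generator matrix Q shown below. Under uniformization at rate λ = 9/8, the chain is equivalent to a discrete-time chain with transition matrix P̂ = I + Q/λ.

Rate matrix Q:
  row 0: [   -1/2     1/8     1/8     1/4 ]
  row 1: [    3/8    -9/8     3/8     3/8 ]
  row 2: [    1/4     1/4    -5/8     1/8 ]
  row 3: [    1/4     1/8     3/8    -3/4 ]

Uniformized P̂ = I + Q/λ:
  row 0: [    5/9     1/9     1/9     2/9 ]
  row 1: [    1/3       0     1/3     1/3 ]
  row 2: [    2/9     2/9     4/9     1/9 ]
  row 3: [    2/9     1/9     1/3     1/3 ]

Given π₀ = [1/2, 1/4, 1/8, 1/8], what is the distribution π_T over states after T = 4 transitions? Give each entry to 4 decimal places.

π = [0.3564, 0.1282, 0.2844, 0.2310]

t=0: π = [0.5000, 0.2500, 0.1250, 0.1250]
t=1: π = [0.4167, 0.0972, 0.2361, 0.2500]
t=2: π = [0.3719, 0.1265, 0.2670, 0.2346]
t=3: π = [0.3603, 0.1267, 0.2803, 0.2327]
t=4: π = [0.3564, 0.1282, 0.2844, 0.2310]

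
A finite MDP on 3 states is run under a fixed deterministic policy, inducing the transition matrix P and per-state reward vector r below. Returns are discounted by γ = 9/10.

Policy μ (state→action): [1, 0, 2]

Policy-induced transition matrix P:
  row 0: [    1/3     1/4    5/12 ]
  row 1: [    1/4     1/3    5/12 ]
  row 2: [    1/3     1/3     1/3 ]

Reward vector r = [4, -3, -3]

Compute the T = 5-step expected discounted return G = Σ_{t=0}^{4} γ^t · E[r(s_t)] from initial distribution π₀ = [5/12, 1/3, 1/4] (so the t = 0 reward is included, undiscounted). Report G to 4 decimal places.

G = -2.7115

t=0: π = [0.4167, 0.3333, 0.2500], E[r] = -0.0833, γ^t·E[r] = -0.083333, running G = -0.083333
t=1: π = [0.3056, 0.2986, 0.3958], E[r] = -0.8611, γ^t·E[r] = -0.775000, running G = -0.858333
t=2: π = [0.3084, 0.3079, 0.3837], E[r] = -0.8409, γ^t·E[r] = -0.681094, running G = -1.539427
t=3: π = [0.3077, 0.3076, 0.3847], E[r] = -0.8463, γ^t·E[r] = -0.616922, running G = -2.156349
t=4: π = [0.3077, 0.3077, 0.3846], E[r] = -0.8461, γ^t·E[r] = -0.555137, running G = -2.711486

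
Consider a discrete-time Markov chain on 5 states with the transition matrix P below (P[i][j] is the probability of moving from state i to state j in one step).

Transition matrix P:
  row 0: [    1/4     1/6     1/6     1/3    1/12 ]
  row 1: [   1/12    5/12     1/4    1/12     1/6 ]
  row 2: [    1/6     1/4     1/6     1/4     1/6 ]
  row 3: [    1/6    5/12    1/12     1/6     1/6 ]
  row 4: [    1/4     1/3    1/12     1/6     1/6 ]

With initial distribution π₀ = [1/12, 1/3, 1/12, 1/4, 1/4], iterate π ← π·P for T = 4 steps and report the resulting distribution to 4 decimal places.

t=0: π = [0.0833, 0.3333, 0.0833, 0.2500, 0.2500]
t=1: π = [0.1667, 0.3611, 0.1528, 0.1597, 0.1597]
t=2: π = [0.1638, 0.3362, 0.1701, 0.1771, 0.1528]
t=3: π = [0.1650, 0.3346, 0.1672, 0.1801, 0.1530]
t=4: π = [0.1653, 0.3348, 0.1668, 0.1802, 0.1529]

π = [0.1653, 0.3348, 0.1668, 0.1802, 0.1529]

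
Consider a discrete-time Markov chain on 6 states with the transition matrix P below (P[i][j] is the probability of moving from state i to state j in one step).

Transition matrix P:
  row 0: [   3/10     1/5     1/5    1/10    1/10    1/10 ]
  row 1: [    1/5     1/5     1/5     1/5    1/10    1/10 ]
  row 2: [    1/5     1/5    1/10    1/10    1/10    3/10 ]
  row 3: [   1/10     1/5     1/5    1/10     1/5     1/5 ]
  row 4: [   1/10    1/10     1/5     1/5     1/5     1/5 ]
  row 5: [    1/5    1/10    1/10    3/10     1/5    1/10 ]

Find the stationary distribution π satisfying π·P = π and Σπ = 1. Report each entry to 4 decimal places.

π = [0.1875, 0.1688, 0.1669, 0.1646, 0.1477, 0.1646]

Balance equations π_j = Σ_i π_i·P[i][j]:
  π_0 = 3/10·π_0 + 1/5·π_1 + 1/5·π_2 + 1/10·π_3 + 1/10·π_4 + 1/5·π_5
  π_1 = 1/5·π_0 + 1/5·π_1 + 1/5·π_2 + 1/5·π_3 + 1/10·π_4 + 1/10·π_5
  π_2 = 1/5·π_0 + 1/5·π_1 + 1/10·π_2 + 1/5·π_3 + 1/5·π_4 + 1/10·π_5
  π_3 = 1/10·π_0 + 1/5·π_1 + 1/10·π_2 + 1/10·π_3 + 1/5·π_4 + 3/10·π_5
  π_4 = 1/10·π_0 + 1/10·π_1 + 1/10·π_2 + 1/5·π_3 + 1/5·π_4 + 1/5·π_5
  normalize: π_0 + π_1 + π_2 + π_3 + π_4 + π_5 = 1
Solving the linear system gives exactly π = [18097/96503, 16287/96503, 16102/96503, 15881/96503, 14252/96503, 1444/8773].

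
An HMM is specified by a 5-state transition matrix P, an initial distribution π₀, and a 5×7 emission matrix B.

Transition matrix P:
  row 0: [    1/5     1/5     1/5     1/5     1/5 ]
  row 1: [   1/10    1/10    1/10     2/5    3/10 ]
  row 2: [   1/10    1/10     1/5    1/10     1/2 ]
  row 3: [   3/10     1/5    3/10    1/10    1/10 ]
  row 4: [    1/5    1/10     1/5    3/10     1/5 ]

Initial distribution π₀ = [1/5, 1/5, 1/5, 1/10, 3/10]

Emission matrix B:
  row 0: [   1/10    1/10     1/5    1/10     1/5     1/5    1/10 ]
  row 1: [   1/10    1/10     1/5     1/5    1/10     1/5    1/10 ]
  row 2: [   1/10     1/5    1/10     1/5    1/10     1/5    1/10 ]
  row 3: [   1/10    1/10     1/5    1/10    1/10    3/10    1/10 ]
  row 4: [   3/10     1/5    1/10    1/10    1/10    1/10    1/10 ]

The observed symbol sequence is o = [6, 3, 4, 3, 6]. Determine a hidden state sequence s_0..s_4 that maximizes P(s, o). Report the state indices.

t=0: δ = [2.000e-02, 2.000e-02, 2.000e-02, 1.000e-02, 3.000e-02]  (obs o_0=6)
t=1: δ = [6.000e-04, 8.000e-04, 1.200e-03, 9.000e-04, 1.000e-03]  ψ = [4, 0, 4, 4, 2]  (obs o_1=3)
t=2: δ = [5.400e-05, 1.800e-05, 2.700e-05, 3.200e-05, 6.000e-05]  ψ = [3, 3, 3, 1, 2]  (obs o_2=4)
t=3: δ = [1.200e-06, 2.160e-06, 2.400e-06, 1.800e-06, 1.350e-06]  ψ = [4, 0, 4, 4, 2]  (obs o_3=3)
t=4: δ = [5.400e-08, 3.600e-08, 5.400e-08, 8.640e-08, 1.200e-07]  ψ = [3, 3, 3, 1, 2]  (obs o_4=6)
backtrack: best end state = 4; path = [4, 2, 4, 2, 4]

path = [4, 2, 4, 2, 4]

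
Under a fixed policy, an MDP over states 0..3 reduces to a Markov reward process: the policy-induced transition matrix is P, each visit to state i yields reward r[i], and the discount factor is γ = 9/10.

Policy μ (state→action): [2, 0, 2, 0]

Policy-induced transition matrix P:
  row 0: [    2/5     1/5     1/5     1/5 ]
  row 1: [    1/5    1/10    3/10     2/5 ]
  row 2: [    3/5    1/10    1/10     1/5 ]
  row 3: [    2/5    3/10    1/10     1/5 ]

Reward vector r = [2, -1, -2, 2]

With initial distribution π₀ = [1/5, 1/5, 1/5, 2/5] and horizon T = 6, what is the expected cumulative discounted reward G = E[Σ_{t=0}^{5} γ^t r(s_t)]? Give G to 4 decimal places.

G = 3.3057

t=0: π = [0.2000, 0.2000, 0.2000, 0.4000], E[r] = 0.6000, γ^t·E[r] = 0.600000, running G = 0.600000
t=1: π = [0.4000, 0.2000, 0.1600, 0.2400], E[r] = 0.7600, γ^t·E[r] = 0.684000, running G = 1.284000
t=2: π = [0.3920, 0.1880, 0.1800, 0.2400], E[r] = 0.7160, γ^t·E[r] = 0.579960, running G = 1.863960
t=3: π = [0.3984, 0.1872, 0.1768, 0.2376], E[r] = 0.7312, γ^t·E[r] = 0.533045, running G = 2.397005
t=4: π = [0.3979, 0.1874, 0.1773, 0.2374], E[r] = 0.7288, γ^t·E[r] = 0.478166, running G = 2.875170
t=5: π = [0.3980, 0.1873, 0.1773, 0.2375], E[r] = 0.7291, γ^t·E[r] = 0.430529, running G = 3.305699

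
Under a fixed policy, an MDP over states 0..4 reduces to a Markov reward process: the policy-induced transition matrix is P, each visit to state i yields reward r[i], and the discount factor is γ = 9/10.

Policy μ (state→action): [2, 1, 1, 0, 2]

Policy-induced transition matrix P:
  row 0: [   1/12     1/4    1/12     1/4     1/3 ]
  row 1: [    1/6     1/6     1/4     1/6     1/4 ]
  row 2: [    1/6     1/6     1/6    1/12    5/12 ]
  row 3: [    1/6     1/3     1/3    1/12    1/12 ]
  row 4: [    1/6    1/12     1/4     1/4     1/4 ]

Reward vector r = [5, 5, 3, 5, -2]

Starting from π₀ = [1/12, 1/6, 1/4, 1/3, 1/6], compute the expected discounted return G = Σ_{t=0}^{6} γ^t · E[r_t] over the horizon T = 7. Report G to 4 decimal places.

t=0: π = [0.0833, 0.1667, 0.2500, 0.3333, 0.1667], E[r] = 3.3333, γ^t·E[r] = 3.333333, running G = 3.333333
t=1: π = [0.1597, 0.2153, 0.2431, 0.1389, 0.2431], E[r] = 2.8125, γ^t·E[r] = 2.531250, running G = 5.864583
t=2: π = [0.1534, 0.1829, 0.2147, 0.1684, 0.2807], E[r] = 2.6059, γ^t·E[r] = 2.110781, running G = 7.975365
t=3: π = [0.1539, 0.1841, 0.2206, 0.1709, 0.2705], E[r] = 2.6654, γ^t·E[r] = 1.943051, running G = 9.918415
t=4: π = [0.1538, 0.1854, 0.2202, 0.1694, 0.2711], E[r] = 2.6619, γ^t·E[r] = 1.746444, running G = 11.664859
t=5: π = [0.1538, 0.1851, 0.2201, 0.1696, 0.2713], E[r] = 2.6607, γ^t·E[r] = 1.571137, running G = 13.235996
t=6: π = [0.1538, 0.1851, 0.2201, 0.1696, 0.2712], E[r] = 2.6610, γ^t·E[r] = 1.414177, running G = 14.650173

G = 14.6502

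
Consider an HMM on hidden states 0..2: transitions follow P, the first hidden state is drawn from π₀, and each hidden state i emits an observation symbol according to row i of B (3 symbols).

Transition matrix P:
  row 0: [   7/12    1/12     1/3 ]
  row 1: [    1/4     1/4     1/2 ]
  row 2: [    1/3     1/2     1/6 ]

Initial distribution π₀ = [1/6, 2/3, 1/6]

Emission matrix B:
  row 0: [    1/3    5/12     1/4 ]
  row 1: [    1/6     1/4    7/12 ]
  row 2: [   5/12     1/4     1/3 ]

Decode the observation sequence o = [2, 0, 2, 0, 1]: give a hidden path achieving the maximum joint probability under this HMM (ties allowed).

t=0: δ = [4.167e-02, 3.889e-01, 5.556e-02]  (obs o_0=2)
t=1: δ = [3.241e-02, 1.620e-02, 8.102e-02]  ψ = [1, 1, 1]  (obs o_1=0)
t=2: δ = [6.752e-03, 2.363e-02, 4.501e-03]  ψ = [2, 2, 2]  (obs o_2=2)
t=3: δ = [1.969e-03, 9.846e-04, 4.923e-03]  ψ = [1, 1, 1]  (obs o_3=0)
t=4: δ = [6.838e-04, 6.154e-04, 2.051e-04]  ψ = [2, 2, 2]  (obs o_4=1)
backtrack: best end state = 0; path = [1, 2, 1, 2, 0]

path = [1, 2, 1, 2, 0]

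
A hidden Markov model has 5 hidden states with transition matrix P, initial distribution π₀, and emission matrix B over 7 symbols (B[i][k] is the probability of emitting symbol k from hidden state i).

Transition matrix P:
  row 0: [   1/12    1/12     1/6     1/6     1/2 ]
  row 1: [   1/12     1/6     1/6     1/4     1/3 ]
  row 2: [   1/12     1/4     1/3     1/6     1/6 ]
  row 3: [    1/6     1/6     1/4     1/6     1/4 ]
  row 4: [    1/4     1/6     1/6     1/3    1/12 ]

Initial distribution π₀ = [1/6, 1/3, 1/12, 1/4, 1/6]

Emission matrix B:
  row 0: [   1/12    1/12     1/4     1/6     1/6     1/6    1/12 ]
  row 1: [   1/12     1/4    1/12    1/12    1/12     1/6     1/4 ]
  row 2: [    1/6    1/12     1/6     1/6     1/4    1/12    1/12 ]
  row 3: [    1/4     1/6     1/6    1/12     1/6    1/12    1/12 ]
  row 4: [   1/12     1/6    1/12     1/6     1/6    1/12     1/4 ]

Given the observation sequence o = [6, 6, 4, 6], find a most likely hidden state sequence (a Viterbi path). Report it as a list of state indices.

path = [1, 4, 0, 4]

t=0: δ = [1.389e-02, 8.333e-02, 6.944e-03, 2.083e-02, 4.167e-02]  (obs o_0=6)
t=1: δ = [8.681e-04, 3.472e-03, 1.157e-03, 1.736e-03, 6.944e-03]  ψ = [4, 1, 1, 1, 1]  (obs o_1=6)
t=2: δ = [2.894e-04, 9.645e-05, 2.894e-04, 3.858e-04, 1.929e-04]  ψ = [4, 4, 4, 4, 1]  (obs o_2=4)
t=3: δ = [5.358e-06, 1.808e-05, 8.038e-06, 5.358e-06, 3.617e-05]  ψ = [3, 2, 2, 3, 0]  (obs o_3=6)
backtrack: best end state = 4; path = [1, 4, 0, 4]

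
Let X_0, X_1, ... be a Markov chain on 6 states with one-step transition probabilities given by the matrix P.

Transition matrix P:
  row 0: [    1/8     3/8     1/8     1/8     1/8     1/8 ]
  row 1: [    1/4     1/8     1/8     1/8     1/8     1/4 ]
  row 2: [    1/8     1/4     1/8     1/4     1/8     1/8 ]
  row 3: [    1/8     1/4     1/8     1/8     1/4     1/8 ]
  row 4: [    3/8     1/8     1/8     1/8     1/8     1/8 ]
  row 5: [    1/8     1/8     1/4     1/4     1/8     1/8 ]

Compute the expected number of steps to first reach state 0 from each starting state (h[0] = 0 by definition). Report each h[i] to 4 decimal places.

First-step conditioning: h[0] = 0; for i ≠ 0, h[i] = 1 + Σ_k P[i][k]·h[k].
  h[1] = 1 + 1/8·h[1] + 1/8·h[2] + 1/8·h[3] + 1/8·h[4] + 1/4·h[5]
  h[2] = 1 + 1/4·h[1] + 1/8·h[2] + 1/4·h[3] + 1/8·h[4] + 1/8·h[5]
  h[3] = 1 + 1/4·h[1] + 1/8·h[2] + 1/8·h[3] + 1/4·h[4] + 1/8·h[5]
  h[4] = 1 + 1/8·h[1] + 1/8·h[2] + 1/8·h[3] + 1/8·h[4] + 1/8·h[5]
  h[5] = 1 + 1/8·h[1] + 1/4·h[2] + 1/4·h[3] + 1/8·h[4] + 1/8·h[5]
Solving the 5×5 linear system over states ≠ 0 gives exactly h = [0, 4753/988, 5321/988, 5183/988, 4079/988, 1348/247] (h[0] = 0 is the target).

h = [0.0000, 4.8107, 5.3856, 5.2460, 4.1285, 5.4575]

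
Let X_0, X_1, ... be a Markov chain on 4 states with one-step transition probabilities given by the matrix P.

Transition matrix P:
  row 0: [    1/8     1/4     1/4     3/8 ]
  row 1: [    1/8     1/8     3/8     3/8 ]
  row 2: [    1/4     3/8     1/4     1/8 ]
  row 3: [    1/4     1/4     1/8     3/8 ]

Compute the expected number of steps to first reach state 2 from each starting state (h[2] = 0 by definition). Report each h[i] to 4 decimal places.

h = [4.3308, 3.8496, 0.0000, 4.8722]

First-step conditioning: h[2] = 0; for i ≠ 2, h[i] = 1 + Σ_k P[i][k]·h[k].
  h[0] = 1 + 1/8·h[0] + 1/4·h[1] + 3/8·h[3]
  h[1] = 1 + 1/8·h[0] + 1/8·h[1] + 3/8·h[3]
  h[3] = 1 + 1/4·h[0] + 1/4·h[1] + 3/8·h[3]
Solving the 3×3 linear system over states ≠ 2 gives exactly h = [576/133, 512/133, 0, 648/133] (h[2] = 0 is the target).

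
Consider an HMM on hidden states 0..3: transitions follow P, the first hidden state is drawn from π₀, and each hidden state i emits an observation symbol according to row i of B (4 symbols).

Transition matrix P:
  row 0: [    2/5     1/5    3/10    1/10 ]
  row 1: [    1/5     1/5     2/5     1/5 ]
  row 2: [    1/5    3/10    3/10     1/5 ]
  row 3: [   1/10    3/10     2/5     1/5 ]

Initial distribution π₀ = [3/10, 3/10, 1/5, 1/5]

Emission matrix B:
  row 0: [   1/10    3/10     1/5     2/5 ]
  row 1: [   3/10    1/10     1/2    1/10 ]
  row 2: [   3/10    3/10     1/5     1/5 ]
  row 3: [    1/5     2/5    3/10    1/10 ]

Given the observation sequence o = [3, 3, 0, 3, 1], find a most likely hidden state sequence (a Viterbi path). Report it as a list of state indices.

path = [0, 0, 2, 0, 0]

t=0: δ = [1.200e-01, 3.000e-02, 4.000e-02, 2.000e-02]  (obs o_0=3)
t=1: δ = [1.920e-02, 2.400e-03, 7.200e-03, 1.200e-03]  ψ = [0, 0, 0, 0]  (obs o_1=3)
t=2: δ = [7.680e-04, 1.152e-03, 1.728e-03, 3.840e-04]  ψ = [0, 0, 0, 0]  (obs o_2=0)
t=3: δ = [1.382e-04, 5.184e-05, 1.037e-04, 3.456e-05]  ψ = [2, 2, 2, 2]  (obs o_3=3)
t=4: δ = [1.659e-05, 3.110e-06, 1.244e-05, 8.294e-06]  ψ = [0, 2, 0, 2]  (obs o_4=1)
backtrack: best end state = 0; path = [0, 0, 2, 0, 0]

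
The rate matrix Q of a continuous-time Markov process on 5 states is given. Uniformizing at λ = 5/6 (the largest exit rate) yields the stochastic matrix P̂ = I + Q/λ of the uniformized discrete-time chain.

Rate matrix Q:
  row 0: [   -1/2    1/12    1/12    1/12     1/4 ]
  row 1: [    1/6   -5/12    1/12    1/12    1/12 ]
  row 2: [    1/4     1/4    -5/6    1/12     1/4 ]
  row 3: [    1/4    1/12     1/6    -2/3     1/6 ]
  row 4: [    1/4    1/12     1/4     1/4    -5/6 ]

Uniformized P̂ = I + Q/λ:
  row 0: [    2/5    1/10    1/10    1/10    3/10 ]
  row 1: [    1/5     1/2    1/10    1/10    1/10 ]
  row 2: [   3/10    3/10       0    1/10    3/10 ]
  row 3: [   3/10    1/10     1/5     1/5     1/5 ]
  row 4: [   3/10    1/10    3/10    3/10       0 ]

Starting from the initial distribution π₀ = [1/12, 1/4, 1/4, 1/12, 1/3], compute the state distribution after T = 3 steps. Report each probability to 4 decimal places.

t=0: π = [0.0833, 0.2500, 0.2500, 0.0833, 0.3333]
t=1: π = [0.2833, 0.2500, 0.1500, 0.1750, 0.1417]
t=2: π = [0.3033, 0.2300, 0.1308, 0.1458, 0.1900]
t=3: π = [0.3073, 0.2182, 0.1395, 0.1526, 0.1824]

π = [0.3073, 0.2182, 0.1395, 0.1526, 0.1824]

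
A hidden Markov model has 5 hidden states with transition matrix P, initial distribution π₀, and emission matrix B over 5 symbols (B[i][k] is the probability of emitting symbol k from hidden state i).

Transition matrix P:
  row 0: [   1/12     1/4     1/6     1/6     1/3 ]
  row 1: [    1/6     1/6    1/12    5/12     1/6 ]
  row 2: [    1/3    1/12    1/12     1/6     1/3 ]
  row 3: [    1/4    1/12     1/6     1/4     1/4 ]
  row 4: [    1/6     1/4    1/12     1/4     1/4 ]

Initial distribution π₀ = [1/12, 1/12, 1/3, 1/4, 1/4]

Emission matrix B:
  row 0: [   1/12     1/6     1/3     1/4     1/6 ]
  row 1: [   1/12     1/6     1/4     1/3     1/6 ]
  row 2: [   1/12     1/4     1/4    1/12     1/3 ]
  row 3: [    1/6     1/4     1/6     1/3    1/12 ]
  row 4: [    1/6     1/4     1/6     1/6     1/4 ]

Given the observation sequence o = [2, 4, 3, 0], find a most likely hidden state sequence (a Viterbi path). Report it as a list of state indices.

path = [2, 4, 1, 3]

t=0: δ = [2.778e-02, 2.083e-02, 8.333e-02, 4.167e-02, 4.167e-02]  (obs o_0=2)
t=1: δ = [4.630e-03, 1.736e-03, 2.315e-03, 1.157e-03, 6.944e-03]  ψ = [2, 4, 2, 2, 2]  (obs o_1=4)
t=2: δ = [2.894e-04, 5.787e-04, 6.430e-05, 5.787e-04, 2.894e-04]  ψ = [4, 4, 0, 4, 4]  (obs o_2=3)
t=3: δ = [1.206e-05, 8.038e-06, 8.038e-06, 4.019e-05, 2.411e-05]  ψ = [3, 1, 3, 1, 3]  (obs o_3=0)
backtrack: best end state = 3; path = [2, 4, 1, 3]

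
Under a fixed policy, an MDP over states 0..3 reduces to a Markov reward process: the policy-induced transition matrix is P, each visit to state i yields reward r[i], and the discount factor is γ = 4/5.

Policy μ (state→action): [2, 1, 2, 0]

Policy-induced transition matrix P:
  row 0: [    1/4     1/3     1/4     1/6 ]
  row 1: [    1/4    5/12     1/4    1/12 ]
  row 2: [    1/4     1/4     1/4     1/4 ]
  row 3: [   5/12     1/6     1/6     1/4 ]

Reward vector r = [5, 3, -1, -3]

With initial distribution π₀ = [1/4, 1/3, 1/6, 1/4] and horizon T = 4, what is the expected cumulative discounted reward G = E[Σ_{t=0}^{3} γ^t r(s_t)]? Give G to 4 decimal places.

G = 4.4385

t=0: π = [0.2500, 0.3333, 0.1667, 0.2500], E[r] = 1.3333, γ^t·E[r] = 1.333333, running G = 1.333333
t=1: π = [0.2917, 0.3056, 0.2292, 0.1736], E[r] = 1.6250, γ^t·E[r] = 1.300000, running G = 2.633333
t=2: π = [0.2789, 0.3108, 0.2355, 0.1748], E[r] = 1.5671, γ^t·E[r] = 1.002963, running G = 3.636296
t=3: π = [0.2791, 0.3105, 0.2354, 0.1750], E[r] = 1.5667, γ^t·E[r] = 0.802173, running G = 4.438469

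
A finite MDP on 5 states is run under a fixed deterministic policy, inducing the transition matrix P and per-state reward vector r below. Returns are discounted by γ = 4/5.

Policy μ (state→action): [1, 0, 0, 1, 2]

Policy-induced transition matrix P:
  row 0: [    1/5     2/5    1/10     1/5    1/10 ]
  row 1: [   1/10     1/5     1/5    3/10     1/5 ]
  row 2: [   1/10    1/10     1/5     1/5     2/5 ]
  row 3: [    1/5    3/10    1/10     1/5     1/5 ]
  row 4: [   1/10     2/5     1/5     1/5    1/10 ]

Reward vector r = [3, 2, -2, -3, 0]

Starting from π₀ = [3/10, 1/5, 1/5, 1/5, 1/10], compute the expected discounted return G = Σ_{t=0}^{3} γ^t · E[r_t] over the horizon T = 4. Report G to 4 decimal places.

G = 0.2831

t=0: π = [0.3000, 0.2000, 0.2000, 0.2000, 0.1000], E[r] = 0.3000, γ^t·E[r] = 0.300000, running G = 0.300000
t=1: π = [0.1500, 0.2800, 0.1500, 0.2200, 0.2000], E[r] = 0.0500, γ^t·E[r] = 0.040000, running G = 0.340000
t=2: π = [0.1370, 0.2770, 0.1630, 0.2280, 0.1950], E[r] = -0.0450, γ^t·E[r] = -0.028800, running G = 0.311200
t=3: π = [0.1365, 0.2729, 0.1635, 0.2277, 0.1994], E[r] = -0.0548, γ^t·E[r] = -0.028058, running G = 0.283142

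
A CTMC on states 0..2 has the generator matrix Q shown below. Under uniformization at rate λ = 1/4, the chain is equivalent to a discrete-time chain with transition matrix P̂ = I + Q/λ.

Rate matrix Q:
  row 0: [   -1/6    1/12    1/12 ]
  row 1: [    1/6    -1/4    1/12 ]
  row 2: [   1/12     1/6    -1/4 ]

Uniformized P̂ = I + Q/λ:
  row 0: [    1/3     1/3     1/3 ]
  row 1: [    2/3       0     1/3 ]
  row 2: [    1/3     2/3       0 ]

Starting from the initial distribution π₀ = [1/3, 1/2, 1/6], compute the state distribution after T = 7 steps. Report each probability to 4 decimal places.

t=0: π = [0.3333, 0.5000, 0.1667]
t=1: π = [0.5000, 0.2222, 0.2778]
t=2: π = [0.4074, 0.3519, 0.2407]
t=3: π = [0.4506, 0.2963, 0.2531]
t=4: π = [0.4321, 0.3189, 0.2490]
t=5: π = [0.4396, 0.3100, 0.2503]
t=6: π = [0.4367, 0.3134, 0.2499]
t=7: π = [0.4378, 0.3121, 0.2500]

π = [0.4378, 0.3121, 0.2500]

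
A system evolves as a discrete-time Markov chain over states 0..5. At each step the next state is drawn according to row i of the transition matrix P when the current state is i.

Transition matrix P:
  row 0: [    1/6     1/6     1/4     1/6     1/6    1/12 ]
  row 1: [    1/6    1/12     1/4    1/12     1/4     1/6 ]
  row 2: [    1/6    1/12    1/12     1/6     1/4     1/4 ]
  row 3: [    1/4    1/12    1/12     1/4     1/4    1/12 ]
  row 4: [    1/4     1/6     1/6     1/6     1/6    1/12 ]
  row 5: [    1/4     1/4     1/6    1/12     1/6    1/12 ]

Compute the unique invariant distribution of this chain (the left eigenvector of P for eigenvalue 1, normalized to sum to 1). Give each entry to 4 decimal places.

Balance equations π_j = Σ_i π_i·P[i][j]:
  π_0 = 1/6·π_0 + 1/6·π_1 + 1/6·π_2 + 1/4·π_3 + 1/4·π_4 + 1/4·π_5
  π_1 = 1/6·π_0 + 1/12·π_1 + 1/12·π_2 + 1/12·π_3 + 1/6·π_4 + 1/4·π_5
  π_2 = 1/4·π_0 + 1/4·π_1 + 1/12·π_2 + 1/12·π_3 + 1/6·π_4 + 1/6·π_5
  π_3 = 1/6·π_0 + 1/12·π_1 + 1/6·π_2 + 1/4·π_3 + 1/6·π_4 + 1/12·π_5
  π_4 = 1/6·π_0 + 1/4·π_1 + 1/4·π_2 + 1/4·π_3 + 1/6·π_4 + 1/6·π_5
  normalize: π_0 + π_1 + π_2 + π_3 + π_4 + π_5 = 1
Solving the linear system gives exactly π = [19942/96247, 13301/96247, 16194/96247, 15215/96247, 19767/96247, 11828/96247].

π = [0.2072, 0.1382, 0.1683, 0.1581, 0.2054, 0.1229]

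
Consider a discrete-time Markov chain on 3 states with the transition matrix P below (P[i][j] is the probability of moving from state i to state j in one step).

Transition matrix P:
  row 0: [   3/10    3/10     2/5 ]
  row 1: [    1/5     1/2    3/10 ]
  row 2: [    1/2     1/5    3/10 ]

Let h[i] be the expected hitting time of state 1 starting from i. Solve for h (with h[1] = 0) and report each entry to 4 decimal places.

First-step conditioning: h[1] = 0; for i ≠ 1, h[i] = 1 + Σ_k P[i][k]·h[k].
  h[0] = 1 + 3/10·h[0] + 2/5·h[2]
  h[2] = 1 + 1/2·h[0] + 3/10·h[2]
Solving the 2×2 linear system over states ≠ 1 gives exactly h = [110/29, 0, 120/29] (h[1] = 0 is the target).

h = [3.7931, 0.0000, 4.1379]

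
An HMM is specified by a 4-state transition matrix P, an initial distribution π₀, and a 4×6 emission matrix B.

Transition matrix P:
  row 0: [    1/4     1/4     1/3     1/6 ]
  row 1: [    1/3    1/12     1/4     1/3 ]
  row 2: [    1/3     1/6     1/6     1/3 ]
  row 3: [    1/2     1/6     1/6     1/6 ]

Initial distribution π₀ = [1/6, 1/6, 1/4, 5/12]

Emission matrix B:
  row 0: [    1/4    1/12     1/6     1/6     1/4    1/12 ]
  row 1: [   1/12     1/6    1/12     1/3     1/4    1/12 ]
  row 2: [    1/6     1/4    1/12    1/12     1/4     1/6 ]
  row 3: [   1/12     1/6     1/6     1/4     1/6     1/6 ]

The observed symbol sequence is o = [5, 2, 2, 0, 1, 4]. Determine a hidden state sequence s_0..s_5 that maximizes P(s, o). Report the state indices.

t=0: δ = [1.389e-02, 1.389e-02, 4.167e-02, 6.944e-02]  (obs o_0=5)
t=1: δ = [5.787e-03, 9.645e-04, 9.645e-04, 2.315e-03]  ψ = [3, 3, 3, 2]  (obs o_1=2)
t=2: δ = [2.411e-04, 1.206e-04, 1.608e-04, 1.608e-04]  ψ = [0, 0, 0, 0]  (obs o_2=2)
t=3: δ = [2.009e-05, 5.023e-06, 1.340e-05, 4.465e-06]  ψ = [3, 0, 0, 2]  (obs o_3=0)
t=4: δ = [4.186e-07, 8.372e-07, 1.674e-06, 7.442e-07]  ψ = [0, 0, 0, 2]  (obs o_4=1)
t=5: δ = [1.395e-07, 6.977e-08, 6.977e-08, 9.303e-08]  ψ = [2, 2, 2, 2]  (obs o_5=4)
backtrack: best end state = 0; path = [3, 0, 3, 0, 2, 0]

path = [3, 0, 3, 0, 2, 0]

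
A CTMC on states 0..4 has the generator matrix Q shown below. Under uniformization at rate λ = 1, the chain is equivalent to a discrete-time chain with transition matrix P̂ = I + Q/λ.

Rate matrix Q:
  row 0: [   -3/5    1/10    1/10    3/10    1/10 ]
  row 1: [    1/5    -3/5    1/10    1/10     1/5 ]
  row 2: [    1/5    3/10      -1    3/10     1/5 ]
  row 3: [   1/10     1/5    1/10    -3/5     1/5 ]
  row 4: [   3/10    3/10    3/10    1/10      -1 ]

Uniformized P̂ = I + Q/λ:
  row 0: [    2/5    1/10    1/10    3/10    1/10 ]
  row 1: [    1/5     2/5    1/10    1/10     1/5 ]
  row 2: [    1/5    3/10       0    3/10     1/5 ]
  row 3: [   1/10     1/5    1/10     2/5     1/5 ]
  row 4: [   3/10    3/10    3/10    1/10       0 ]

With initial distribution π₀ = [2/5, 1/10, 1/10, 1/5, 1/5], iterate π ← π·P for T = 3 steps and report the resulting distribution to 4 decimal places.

t=0: π = [0.4000, 0.1000, 0.1000, 0.2000, 0.2000]
t=1: π = [0.2800, 0.2100, 0.1300, 0.2600, 0.1200]
t=2: π = [0.2420, 0.2390, 0.1110, 0.2600, 0.1480]
t=3: π = [0.2372, 0.2495, 0.1185, 0.2486, 0.1462]

π = [0.2372, 0.2495, 0.1185, 0.2486, 0.1462]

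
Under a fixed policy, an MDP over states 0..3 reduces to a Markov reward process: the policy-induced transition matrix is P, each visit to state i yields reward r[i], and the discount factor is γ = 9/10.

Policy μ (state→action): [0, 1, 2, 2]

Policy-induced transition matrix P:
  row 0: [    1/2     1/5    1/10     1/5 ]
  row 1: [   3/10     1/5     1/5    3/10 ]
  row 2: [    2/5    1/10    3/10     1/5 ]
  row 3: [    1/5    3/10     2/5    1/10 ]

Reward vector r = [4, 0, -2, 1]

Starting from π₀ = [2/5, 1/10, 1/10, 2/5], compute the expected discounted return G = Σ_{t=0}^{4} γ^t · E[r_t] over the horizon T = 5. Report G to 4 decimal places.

G = 5.5368

t=0: π = [0.4000, 0.1000, 0.1000, 0.4000], E[r] = 1.8000, γ^t·E[r] = 1.800000, running G = 1.800000
t=1: π = [0.3500, 0.2300, 0.2500, 0.1700], E[r] = 1.0700, γ^t·E[r] = 0.963000, running G = 2.763000
t=2: π = [0.3780, 0.1920, 0.2240, 0.2060], E[r] = 1.2700, γ^t·E[r] = 1.028700, running G = 3.791700
t=3: π = [0.3774, 0.1982, 0.2258, 0.1986], E[r] = 1.2566, γ^t·E[r] = 0.916061, running G = 4.707761
t=4: π = [0.3782, 0.1973, 0.2246, 0.2000], E[r] = 1.2636, γ^t·E[r] = 0.829074, running G = 5.536836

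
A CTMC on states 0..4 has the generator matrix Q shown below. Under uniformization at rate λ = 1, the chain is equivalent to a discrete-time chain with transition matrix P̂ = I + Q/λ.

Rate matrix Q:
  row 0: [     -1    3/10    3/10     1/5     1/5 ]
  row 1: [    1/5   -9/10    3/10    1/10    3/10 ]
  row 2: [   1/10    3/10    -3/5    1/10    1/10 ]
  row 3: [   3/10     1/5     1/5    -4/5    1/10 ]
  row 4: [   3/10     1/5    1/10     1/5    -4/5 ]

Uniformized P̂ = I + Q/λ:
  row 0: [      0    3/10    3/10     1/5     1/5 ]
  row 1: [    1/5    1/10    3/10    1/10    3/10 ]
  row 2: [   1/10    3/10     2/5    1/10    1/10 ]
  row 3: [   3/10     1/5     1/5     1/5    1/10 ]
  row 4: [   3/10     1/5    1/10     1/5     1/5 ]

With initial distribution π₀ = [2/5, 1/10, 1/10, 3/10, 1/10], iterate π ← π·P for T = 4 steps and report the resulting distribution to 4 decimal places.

π = [0.1714, 0.2223, 0.2767, 0.1500, 0.1796]

t=0: π = [0.4000, 0.1000, 0.1000, 0.3000, 0.1000]
t=1: π = [0.1500, 0.2400, 0.2600, 0.1800, 0.1700]
t=2: π = [0.1790, 0.2170, 0.2740, 0.1500, 0.1800]
t=3: π = [0.1698, 0.2236, 0.2764, 0.1509, 0.1793]
t=4: π = [0.1714, 0.2223, 0.2767, 0.1500, 0.1796]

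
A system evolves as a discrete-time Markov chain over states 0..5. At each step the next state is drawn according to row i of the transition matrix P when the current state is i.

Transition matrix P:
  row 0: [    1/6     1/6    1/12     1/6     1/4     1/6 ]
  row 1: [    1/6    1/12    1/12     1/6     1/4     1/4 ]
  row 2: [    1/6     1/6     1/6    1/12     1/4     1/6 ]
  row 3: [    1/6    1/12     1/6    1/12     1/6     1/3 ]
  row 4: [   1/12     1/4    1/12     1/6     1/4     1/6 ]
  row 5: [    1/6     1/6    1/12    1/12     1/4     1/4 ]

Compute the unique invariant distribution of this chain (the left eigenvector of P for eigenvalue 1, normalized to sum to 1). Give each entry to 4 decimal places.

π = [0.1467, 0.1623, 0.1026, 0.1290, 0.2392, 0.2200]

Balance equations π_j = Σ_i π_i·P[i][j]:
  π_0 = 1/6·π_0 + 1/6·π_1 + 1/6·π_2 + 1/6·π_3 + 1/12·π_4 + 1/6·π_5
  π_1 = 1/6·π_0 + 1/12·π_1 + 1/6·π_2 + 1/12·π_3 + 1/4·π_4 + 1/6·π_5
  π_2 = 1/12·π_0 + 1/12·π_1 + 1/6·π_2 + 1/6·π_3 + 1/12·π_4 + 1/12·π_5
  π_3 = 1/6·π_0 + 1/6·π_1 + 1/12·π_2 + 1/12·π_3 + 1/6·π_4 + 1/12·π_5
  π_4 = 1/4·π_0 + 1/4·π_1 + 1/4·π_2 + 1/6·π_3 + 1/4·π_4 + 1/4·π_5
  normalize: π_0 + π_1 + π_2 + π_3 + π_4 + π_5 = 1
Solving the linear system gives exactly π = [3340/22763, 3695/22763, 25700/250393, 2937/22763, 5446/22763, 55095/250393].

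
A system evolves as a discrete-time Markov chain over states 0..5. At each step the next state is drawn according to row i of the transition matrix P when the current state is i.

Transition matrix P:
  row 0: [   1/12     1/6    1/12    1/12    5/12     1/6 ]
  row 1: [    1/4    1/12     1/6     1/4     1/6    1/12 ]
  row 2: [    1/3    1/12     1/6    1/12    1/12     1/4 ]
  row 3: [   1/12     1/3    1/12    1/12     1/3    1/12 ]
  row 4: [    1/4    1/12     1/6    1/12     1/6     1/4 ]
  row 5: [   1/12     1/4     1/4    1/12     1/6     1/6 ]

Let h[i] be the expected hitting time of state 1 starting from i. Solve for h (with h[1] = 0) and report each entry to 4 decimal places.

First-step conditioning: h[1] = 0; for i ≠ 1, h[i] = 1 + Σ_k P[i][k]·h[k].
  h[0] = 1 + 1/12·h[0] + 1/12·h[2] + 1/12·h[3] + 5/12·h[4] + 1/6·h[5]
  h[2] = 1 + 1/3·h[0] + 1/6·h[2] + 1/12·h[3] + 1/12·h[4] + 1/4·h[5]
  h[3] = 1 + 1/12·h[0] + 1/12·h[2] + 1/12·h[3] + 1/3·h[4] + 1/12·h[5]
  h[4] = 1 + 1/4·h[0] + 1/6·h[2] + 1/12·h[3] + 1/6·h[4] + 1/4·h[5]
  h[5] = 1 + 1/12·h[0] + 1/4·h[2] + 1/12·h[3] + 1/6·h[4] + 1/6·h[5]
Solving the 5×5 linear system over states ≠ 1 gives exactly h = [294048/48061, 0, 311472/48061, 245652/48061, 313056/48061, 20592/3697] (h[1] = 0 is the target).

h = [6.1182, 0.0000, 6.4808, 5.1113, 6.5137, 5.5699]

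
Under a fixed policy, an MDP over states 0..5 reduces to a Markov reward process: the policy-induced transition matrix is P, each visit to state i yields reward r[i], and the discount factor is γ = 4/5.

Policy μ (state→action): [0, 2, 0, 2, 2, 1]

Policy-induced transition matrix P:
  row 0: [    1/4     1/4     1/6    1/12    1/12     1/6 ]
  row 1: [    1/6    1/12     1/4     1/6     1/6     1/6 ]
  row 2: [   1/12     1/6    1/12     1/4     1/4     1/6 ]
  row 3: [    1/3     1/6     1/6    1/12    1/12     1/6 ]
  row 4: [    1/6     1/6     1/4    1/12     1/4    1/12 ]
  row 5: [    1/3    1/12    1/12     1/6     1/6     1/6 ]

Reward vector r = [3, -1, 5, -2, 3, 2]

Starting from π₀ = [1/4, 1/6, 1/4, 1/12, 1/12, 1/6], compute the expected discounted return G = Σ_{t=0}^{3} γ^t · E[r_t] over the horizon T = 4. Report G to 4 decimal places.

t=0: π = [0.2500, 0.1667, 0.2500, 0.0833, 0.0833, 0.1667], E[r] = 2.2500, γ^t·E[r] = 2.250000, running G = 2.250000
t=1: π = [0.2083, 0.1597, 0.1528, 0.1528, 0.1667, 0.1597], E[r] = 1.7431, γ^t·E[r] = 1.394444, running G = 3.644444
t=2: π = [0.2234, 0.1574, 0.1678, 0.1354, 0.1632, 0.1528], E[r] = 1.8762, γ^t·E[r] = 1.200741, running G = 4.845185
t=3: π = [0.2193, 0.1594, 0.1667, 0.1372, 0.1644, 0.1531], E[r] = 1.8568, γ^t·E[r] = 0.950667, running G = 5.795852

G = 5.7959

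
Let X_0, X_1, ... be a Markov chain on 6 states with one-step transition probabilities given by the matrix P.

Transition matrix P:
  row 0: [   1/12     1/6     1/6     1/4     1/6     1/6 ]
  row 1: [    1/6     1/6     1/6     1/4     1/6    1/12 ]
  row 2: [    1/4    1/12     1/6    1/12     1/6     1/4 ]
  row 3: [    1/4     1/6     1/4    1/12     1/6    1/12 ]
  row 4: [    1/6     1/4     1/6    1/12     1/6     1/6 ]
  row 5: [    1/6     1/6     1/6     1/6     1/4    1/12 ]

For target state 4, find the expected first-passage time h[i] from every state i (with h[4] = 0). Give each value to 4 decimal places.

h = [5.6011, 5.6372, 5.5574, 5.6289, 0.0000, 5.1681]

First-step conditioning: h[4] = 0; for i ≠ 4, h[i] = 1 + Σ_k P[i][k]·h[k].
  h[0] = 1 + 1/12·h[0] + 1/6·h[1] + 1/6·h[2] + 1/4·h[3] + 1/6·h[5]
  h[1] = 1 + 1/6·h[0] + 1/6·h[1] + 1/6·h[2] + 1/4·h[3] + 1/12·h[5]
  h[2] = 1 + 1/4·h[0] + 1/12·h[1] + 1/6·h[2] + 1/12·h[3] + 1/4·h[5]
  h[3] = 1 + 1/4·h[0] + 1/6·h[1] + 1/4·h[2] + 1/12·h[3] + 1/12·h[5]
  h[5] = 1 + 1/6·h[0] + 1/6·h[1] + 1/6·h[2] + 1/6·h[3] + 1/12·h[5]
Solving the 5×5 linear system over states ≠ 4 gives exactly h = [316668/56537, 24516/4349, 314196/56537, 24480/4349, 0, 22476/4349] (h[4] = 0 is the target).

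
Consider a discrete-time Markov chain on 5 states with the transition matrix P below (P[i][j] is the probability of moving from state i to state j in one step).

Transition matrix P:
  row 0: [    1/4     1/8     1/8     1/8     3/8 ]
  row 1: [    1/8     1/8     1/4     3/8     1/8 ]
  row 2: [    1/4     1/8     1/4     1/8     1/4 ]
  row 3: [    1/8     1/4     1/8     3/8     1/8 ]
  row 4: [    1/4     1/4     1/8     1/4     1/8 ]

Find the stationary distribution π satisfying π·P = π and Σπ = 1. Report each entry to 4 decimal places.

π = [0.1948, 0.1818, 0.1688, 0.2597, 0.1948]

Balance equations π_j = Σ_i π_i·P[i][j]:
  π_0 = 1/4·π_0 + 1/8·π_1 + 1/4·π_2 + 1/8·π_3 + 1/4·π_4
  π_1 = 1/8·π_0 + 1/8·π_1 + 1/8·π_2 + 1/4·π_3 + 1/4·π_4
  π_2 = 1/8·π_0 + 1/4·π_1 + 1/4·π_2 + 1/8·π_3 + 1/8·π_4
  π_3 = 1/8·π_0 + 3/8·π_1 + 1/8·π_2 + 3/8·π_3 + 1/4·π_4
  normalize: π_0 + π_1 + π_2 + π_3 + π_4 = 1
Solving the linear system gives exactly π = [15/77, 2/11, 13/77, 20/77, 15/77].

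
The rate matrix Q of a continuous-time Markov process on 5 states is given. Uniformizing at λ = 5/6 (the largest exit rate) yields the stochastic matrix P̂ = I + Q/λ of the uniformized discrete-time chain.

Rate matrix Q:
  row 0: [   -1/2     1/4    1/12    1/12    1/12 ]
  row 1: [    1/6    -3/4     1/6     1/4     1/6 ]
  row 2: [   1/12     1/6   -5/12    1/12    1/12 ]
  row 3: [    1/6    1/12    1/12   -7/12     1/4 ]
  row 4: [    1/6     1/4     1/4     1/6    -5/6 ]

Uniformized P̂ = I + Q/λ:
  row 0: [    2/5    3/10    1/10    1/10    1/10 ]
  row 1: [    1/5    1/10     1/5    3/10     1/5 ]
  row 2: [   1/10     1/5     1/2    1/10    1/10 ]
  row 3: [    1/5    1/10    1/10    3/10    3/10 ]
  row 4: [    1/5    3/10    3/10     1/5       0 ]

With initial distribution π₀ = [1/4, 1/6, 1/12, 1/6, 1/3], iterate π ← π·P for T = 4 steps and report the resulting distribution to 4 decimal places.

π = [0.2202, 0.1974, 0.2456, 0.1927, 0.1441]

t=0: π = [0.2500, 0.1667, 0.0833, 0.1667, 0.3333]
t=1: π = [0.2417, 0.2250, 0.2167, 0.2000, 0.1167]
t=2: π = [0.2267, 0.1933, 0.2325, 0.1967, 0.1508]
t=3: π = [0.2221, 0.1988, 0.2425, 0.1931, 0.1436]
t=4: π = [0.2202, 0.1974, 0.2456, 0.1927, 0.1441]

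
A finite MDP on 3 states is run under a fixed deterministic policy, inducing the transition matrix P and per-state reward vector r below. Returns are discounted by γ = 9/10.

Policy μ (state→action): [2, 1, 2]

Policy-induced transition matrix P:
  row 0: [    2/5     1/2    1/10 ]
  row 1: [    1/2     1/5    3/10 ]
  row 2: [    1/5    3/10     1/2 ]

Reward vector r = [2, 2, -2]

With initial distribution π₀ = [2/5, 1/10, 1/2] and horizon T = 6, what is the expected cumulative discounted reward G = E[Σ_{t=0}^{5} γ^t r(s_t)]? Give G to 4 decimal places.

t=0: π = [0.4000, 0.1000, 0.5000], E[r] = 0.0000, γ^t·E[r] = 0.000000, running G = 0.000000
t=1: π = [0.3100, 0.3700, 0.3200], E[r] = 0.7200, γ^t·E[r] = 0.648000, running G = 0.648000
t=2: π = [0.3730, 0.3250, 0.3020], E[r] = 0.7920, γ^t·E[r] = 0.641520, running G = 1.289520
t=3: π = [0.3721, 0.3421, 0.2858], E[r] = 0.8568, γ^t·E[r] = 0.624607, running G = 1.914127
t=4: π = [0.3771, 0.3402, 0.2827], E[r] = 0.8690, γ^t·E[r] = 0.570177, running G = 2.484304
t=5: π = [0.3775, 0.3414, 0.2811], E[r] = 0.8754, γ^t·E[r] = 0.516943, running G = 3.001248

G = 3.0012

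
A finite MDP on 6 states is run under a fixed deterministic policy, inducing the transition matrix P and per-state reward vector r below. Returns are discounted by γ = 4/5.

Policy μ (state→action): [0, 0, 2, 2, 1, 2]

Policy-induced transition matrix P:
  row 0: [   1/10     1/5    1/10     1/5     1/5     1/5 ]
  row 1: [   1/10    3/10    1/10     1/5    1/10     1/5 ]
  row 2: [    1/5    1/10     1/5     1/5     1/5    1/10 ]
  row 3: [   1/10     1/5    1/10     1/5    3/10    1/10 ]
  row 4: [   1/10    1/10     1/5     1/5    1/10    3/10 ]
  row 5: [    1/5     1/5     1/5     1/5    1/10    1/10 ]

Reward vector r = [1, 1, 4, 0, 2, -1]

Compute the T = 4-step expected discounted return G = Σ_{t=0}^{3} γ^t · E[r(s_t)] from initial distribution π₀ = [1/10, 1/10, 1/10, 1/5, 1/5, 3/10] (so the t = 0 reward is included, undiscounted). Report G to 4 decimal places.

G = 2.8445

t=0: π = [0.1000, 0.1000, 0.1000, 0.2000, 0.2000, 0.3000], E[r] = 0.7000, γ^t·E[r] = 0.700000, running G = 0.700000
t=1: π = [0.1400, 0.1800, 0.1600, 0.2000, 0.1600, 0.1600], E[r] = 1.1200, γ^t·E[r] = 0.896000, running G = 1.596000
t=2: π = [0.1320, 0.1860, 0.1480, 0.2000, 0.1700, 0.1640], E[r] = 1.0860, γ^t·E[r] = 0.695040, running G = 2.291040
t=3: π = [0.1312, 0.1868, 0.1482, 0.2000, 0.1680, 0.1658], E[r] = 1.0810, γ^t·E[r] = 0.553472, running G = 2.844512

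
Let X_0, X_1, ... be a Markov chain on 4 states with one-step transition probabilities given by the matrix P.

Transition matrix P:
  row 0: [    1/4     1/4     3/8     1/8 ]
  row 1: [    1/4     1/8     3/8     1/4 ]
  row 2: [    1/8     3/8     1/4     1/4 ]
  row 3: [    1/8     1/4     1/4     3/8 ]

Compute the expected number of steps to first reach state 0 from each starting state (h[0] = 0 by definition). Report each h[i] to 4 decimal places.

h = [0.0000, 5.6629, 6.2921, 6.3820]

First-step conditioning: h[0] = 0; for i ≠ 0, h[i] = 1 + Σ_k P[i][k]·h[k].
  h[1] = 1 + 1/8·h[1] + 3/8·h[2] + 1/4·h[3]
  h[2] = 1 + 3/8·h[1] + 1/4·h[2] + 1/4·h[3]
  h[3] = 1 + 1/4·h[1] + 1/4·h[2] + 3/8·h[3]
Solving the 3×3 linear system over states ≠ 0 gives exactly h = [0, 504/89, 560/89, 568/89] (h[0] = 0 is the target).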